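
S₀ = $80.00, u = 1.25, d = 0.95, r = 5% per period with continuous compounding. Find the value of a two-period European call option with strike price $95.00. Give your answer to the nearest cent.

Risk-neutral probability p = (e^0.05 − 0.95)/(1.25 − 0.95) = 0.1013/0.3000 = 0.3376
Terminal stock prices: S_uu = 125, S_ud = 95, S_dd = 72.2
Terminal payoffs (S − K): max(30, 0) = 30, max(0, 0) = 0, max(-22.8, 0) = 0
Node u (S = 100): V_u = e^(−0.05)·[0.3376·30.0000 + 0.6624·0.0000] = 9.6332
Node d (S = 76): V_d = e^(−0.05)·[0.3376·0.0000 + 0.6624·0.0000] = 0.0000
Node 0 (S = 80): V_0 = e^(−0.05)·[0.3376·9.6332 + 0.6624·0.0000] = 3.0933

$3.09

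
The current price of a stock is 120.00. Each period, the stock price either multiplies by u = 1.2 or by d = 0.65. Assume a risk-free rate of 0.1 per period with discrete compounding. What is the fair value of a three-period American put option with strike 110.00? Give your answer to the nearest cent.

7.31

Risk-neutral probability p = (1 + 0.1 − 0.65)/(1.2 − 0.65) = 0.4500/0.5500 = 0.8182
Terminal stock prices: S_uuu = 207.4, S_uud = 112.3, S_udd = 60.84, S_ddd = 32.95
Terminal payoffs (K − S): max(-97.36, 0) = 0, max(-2.32, 0) = 0, max(49.16, 0) = 49.16, max(77.05, 0) = 77.05
Node uu (S = 172.8): continuation = 1/1.1·[0.8182·0.0000 + 0.1818·0.0000] = 0.0000; exercise value = 0.0000 ≤ continuation, so V_uu = 0.0000
Node ud (S = 93.6): continuation = 1/1.1·[0.8182·0.0000 + 0.1818·49.1600] = 8.1256; exercise value = 16.4000 > continuation, so V_ud = 16.4000 (exercise)
Node dd (S = 50.7): continuation = 1/1.1·[0.8182·49.1600 + 0.1818·77.0450] = 49.3000; exercise value = 59.3000 > continuation, so V_dd = 59.3000 (exercise)
Node u (S = 144): continuation = 1/1.1·[0.8182·0.0000 + 0.1818·16.4000] = 2.7107; exercise value = 0.0000 ≤ continuation, so V_u = 2.7107
Node d (S = 78): continuation = 1/1.1·[0.8182·16.4000 + 0.1818·59.3000] = 22.0000; exercise value = 32.0000 > continuation, so V_d = 32.0000 (exercise)
Node 0 (S = 120): continuation = 1/1.1·[0.8182·2.7107 + 0.1818·32.0000] = 7.3055; exercise value = 0.0000 ≤ continuation, so V_0 = 7.3055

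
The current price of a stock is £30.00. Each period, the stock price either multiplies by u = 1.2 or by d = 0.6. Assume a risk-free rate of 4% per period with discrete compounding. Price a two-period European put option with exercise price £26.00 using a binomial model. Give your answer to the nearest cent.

Risk-neutral probability p = (1 + 0.04 − 0.6)/(1.2 − 0.6) = 0.4400/0.6000 = 0.7333
Terminal stock prices: S_uu = 43.2, S_ud = 21.6, S_dd = 10.8
Terminal payoffs (K − S): max(-17.2, 0) = 0, max(4.4, 0) = 4.4, max(15.2, 0) = 15.2
Node u (S = 36): V_u = 1/1.04·[0.7333·0.0000 + 0.2667·4.4000] = 1.1282
Node d (S = 18): V_d = 1/1.04·[0.7333·4.4000 + 0.2667·15.2000] = 7.0000
Node 0 (S = 30): V_0 = 1/1.04·[0.7333·1.1282 + 0.2667·7.0000] = 2.5904

£2.59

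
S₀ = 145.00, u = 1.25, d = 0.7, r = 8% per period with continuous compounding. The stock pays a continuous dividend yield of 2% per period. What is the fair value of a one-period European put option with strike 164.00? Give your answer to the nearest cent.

Per-period risk-free factor R = e^0.08 = 1.0833; dividend-adjusted growth = e^(0.08−0.02) = 1.0618.
Risk-neutral probability p = (1.0618 − 0.7)/(1.25 − 0.7) = 0.3618/0.5500 = 0.6579
Terminal stock prices: S_u = 181.2, S_d = 101.5
Terminal payoffs (K − S): max(-17.25, 0) = 0, max(62.5, 0) = 62.5
Node 0 (S = 145): V_0 = e^(−0.08)·[0.6579·0.0000 + 0.3421·62.5000] = 19.7383

19.74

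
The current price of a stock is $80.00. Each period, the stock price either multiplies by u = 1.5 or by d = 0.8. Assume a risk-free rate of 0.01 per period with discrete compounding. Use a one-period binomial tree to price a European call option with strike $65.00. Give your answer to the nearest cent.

$16.34

Risk-neutral probability p = (1 + 0.01 − 0.8)/(1.5 − 0.8) = 0.2100/0.7000 = 0.3000
Terminal stock prices: S_u = 120, S_d = 64
Terminal payoffs (S − K): max(55, 0) = 55, max(-1, 0) = 0
Node 0 (S = 80): V_0 = 1/1.01·[0.3000·55.0000 + 0.7000·0.0000] = 16.3366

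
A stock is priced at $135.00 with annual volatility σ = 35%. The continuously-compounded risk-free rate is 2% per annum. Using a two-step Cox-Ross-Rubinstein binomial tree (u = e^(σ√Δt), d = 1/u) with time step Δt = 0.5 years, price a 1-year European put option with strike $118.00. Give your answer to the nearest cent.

$10.26

CRR parameters: u = e^(σ√Δt) = e^(0.35·√0.5) = 1.2808, d = 1/u = 0.7808
Per-period rate: rΔt = 0.02·0.5 = 0.01, so R = e^0.01 = 1.0101
Risk-neutral probability p = (e^0.01 − 0.7808)/(1.2808 − 0.7808) = 0.2293/0.5000 = 0.4585
Terminal stock prices: S_uu = 221.5, S_ud = 135, S_dd = 82.29
Terminal payoffs (K − S): max(-103.5, 0) = 0, max(-17, 0) = 0, max(35.71, 0) = 35.71
Node u (S = 172.9): V_u = e^(−0.01)·[0.4585·0.0000 + 0.5415·0.0000] = 0.0000
Node d (S = 105.4): V_d = e^(−0.01)·[0.4585·0.0000 + 0.5415·35.7058] = 19.1409
Node 0 (S = 135): V_0 = e^(−0.01)·[0.4585·0.0000 + 0.5415·19.1409] = 10.2609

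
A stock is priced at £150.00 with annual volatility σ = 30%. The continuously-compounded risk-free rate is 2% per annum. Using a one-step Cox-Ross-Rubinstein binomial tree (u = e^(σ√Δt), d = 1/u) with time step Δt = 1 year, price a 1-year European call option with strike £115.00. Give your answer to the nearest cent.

£39.33

CRR parameters: u = e^(σ√Δt) = e^(0.3·√1) = 1.3499, d = 1/u = 0.7408
Per-period rate: rΔt = 0.02·1 = 0.02, so R = e^0.02 = 1.0202
Risk-neutral probability p = (e^0.02 − 0.7408)/(1.3499 − 0.7408) = 0.2794/0.6090 = 0.4587
Terminal stock prices: S_u = 202.5, S_d = 111.1
Terminal payoffs (S − K): max(87.48, 0) = 87.48, max(-3.877, 0) = 0
Node 0 (S = 150): V_0 = e^(−0.02)·[0.4587·87.4788 + 0.5413·0.0000] = 39.3343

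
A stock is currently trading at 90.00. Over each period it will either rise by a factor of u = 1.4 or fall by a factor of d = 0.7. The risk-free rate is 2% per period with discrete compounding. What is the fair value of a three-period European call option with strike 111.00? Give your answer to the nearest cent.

16.24

Risk-neutral probability p = (1 + 0.02 − 0.7)/(1.4 − 0.7) = 0.3200/0.7000 = 0.4571
Terminal stock prices: S_uuu = 247, S_uud = 123.5, S_udd = 61.74, S_ddd = 30.87
Terminal payoffs (S − K): max(136, 0) = 136, max(12.48, 0) = 12.48, max(-49.26, 0) = 0, max(-80.13, 0) = 0
Node uu (S = 176.4): V_uu = 1/1.02·[0.4571·135.9600 + 0.5429·12.4800] = 67.5765
Node ud (S = 88.2): V_ud = 1/1.02·[0.4571·12.4800 + 0.5429·0.0000] = 5.5933
Node dd (S = 44.1): V_dd = 1/1.02·[0.4571·0.0000 + 0.5429·0.0000] = 0.0000
Node u (S = 126): V_u = 1/1.02·[0.4571·67.5765 + 0.5429·5.5933] = 33.2632
Node d (S = 63): V_d = 1/1.02·[0.4571·5.5933 + 0.5429·0.0000] = 2.5068
Node 0 (S = 90): V_0 = 1/1.02·[0.4571·33.2632 + 0.5429·2.5068] = 16.2420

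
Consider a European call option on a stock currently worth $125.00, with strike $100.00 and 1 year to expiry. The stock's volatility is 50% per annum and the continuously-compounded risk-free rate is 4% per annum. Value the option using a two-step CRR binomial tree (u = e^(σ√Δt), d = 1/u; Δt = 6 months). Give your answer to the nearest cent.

$40.46

CRR parameters: u = e^(σ√Δt) = e^(0.5·√0.5) = 1.4241, d = 1/u = 0.7022
Per-period rate: rΔt = 0.04·0.5 = 0.02, so R = e^0.02 = 1.0202
Risk-neutral probability p = (e^0.02 − 0.7022)/(1.4241 − 0.7022) = 0.3180/0.7219 = 0.4405
Terminal stock prices: S_uu = 253.5, S_ud = 125, S_dd = 61.63
Terminal payoffs (S − K): max(153.5, 0) = 153.5, max(25, 0) = 25, max(-38.37, 0) = 0
Node u (S = 178): V_u = e^(−0.02)·[0.4405·153.5144 + 0.5595·25.0000] = 79.9950
Node d (S = 87.77): V_d = e^(−0.02)·[0.4405·25.0000 + 0.5595·0.0000] = 10.7945
Node 0 (S = 125): V_0 = e^(−0.02)·[0.4405·79.9950 + 0.5595·10.7945] = 40.4602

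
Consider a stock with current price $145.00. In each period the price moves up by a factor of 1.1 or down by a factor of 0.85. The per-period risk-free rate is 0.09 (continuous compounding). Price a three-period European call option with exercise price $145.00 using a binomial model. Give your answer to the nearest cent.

Risk-neutral probability p = (e^0.09 − 0.85)/(1.1 − 0.85) = 0.2442/0.2500 = 0.9767
Terminal stock prices: S_uuu = 193, S_uud = 149.1, S_udd = 115.2, S_ddd = 89.05
Terminal payoffs (S − K): max(48, 0) = 48, max(4.133, 0) = 4.133, max(-29.76, 0) = 0, max(-55.95, 0) = 0
Node uu (S = 175.5): V_uu = e^(−0.09)·[0.9767·47.9950 + 0.0233·4.1325] = 42.9300
Node ud (S = 135.6): V_ud = e^(−0.09)·[0.9767·4.1325 + 0.0233·0.0000] = 3.6888
Node dd (S = 104.8): V_dd = e^(−0.09)·[0.9767·0.0000 + 0.0233·0.0000] = 0.0000
Node u (S = 159.5): V_u = e^(−0.09)·[0.9767·42.9300 + 0.0233·3.6888] = 38.3993
Node d (S = 123.2): V_d = e^(−0.09)·[0.9767·3.6888 + 0.0233·0.0000] = 3.2928
Node 0 (S = 145): V_0 = e^(−0.09)·[0.9767·38.3993 + 0.0233·3.2928] = 34.3467

$34.35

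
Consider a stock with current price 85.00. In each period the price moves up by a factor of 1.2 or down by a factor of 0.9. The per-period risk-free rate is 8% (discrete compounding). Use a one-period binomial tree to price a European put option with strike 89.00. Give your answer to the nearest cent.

Risk-neutral probability p = (1 + 0.08 − 0.9)/(1.2 − 0.9) = 0.1800/0.3000 = 0.6000
Terminal stock prices: S_u = 102, S_d = 76.5
Terminal payoffs (K − S): max(-13, 0) = 0, max(12.5, 0) = 12.5
Node 0 (S = 85): V_0 = 1/1.08·[0.6000·0.0000 + 0.4000·12.5000] = 4.6296

4.63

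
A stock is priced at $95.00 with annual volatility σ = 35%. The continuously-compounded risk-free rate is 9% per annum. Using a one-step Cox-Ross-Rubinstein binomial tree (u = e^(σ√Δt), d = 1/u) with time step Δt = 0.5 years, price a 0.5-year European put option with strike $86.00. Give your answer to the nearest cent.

$5.31

CRR parameters: u = e^(σ√Δt) = e^(0.35·√0.5) = 1.2808, d = 1/u = 0.7808
Per-period rate: rΔt = 0.09·0.5 = 0.045, so R = e^0.045 = 1.0460
Risk-neutral probability p = (e^0.045 − 0.7808)/(1.2808 − 0.7808) = 0.2653/0.5000 = 0.5305
Terminal stock prices: S_u = 121.7, S_d = 74.17
Terminal payoffs (K − S): max(-35.68, 0) = 0, max(11.83, 0) = 11.83
Node 0 (S = 95): V_0 = e^(−0.045)·[0.5305·0.0000 + 0.4695·11.8278] = 5.3089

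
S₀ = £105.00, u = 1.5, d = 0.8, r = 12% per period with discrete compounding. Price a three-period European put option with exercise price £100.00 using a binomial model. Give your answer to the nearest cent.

Risk-neutral probability p = (1 + 0.12 − 0.8)/(1.5 − 0.8) = 0.3200/0.7000 = 0.4571
Terminal stock prices: S_uuu = 354.4, S_uud = 189, S_udd = 100.8, S_ddd = 53.76
Terminal payoffs (K − S): max(-254.4, 0) = 0, max(-89, 0) = 0, max(-0.8, 0) = 0, max(46.24, 0) = 46.24
Node uu (S = 236.2): V_uu = 1/1.12·[0.4571·0.0000 + 0.5429·0.0000] = 0.0000
Node ud (S = 126): V_ud = 1/1.12·[0.4571·0.0000 + 0.5429·0.0000] = 0.0000
Node dd (S = 67.2): V_dd = 1/1.12·[0.4571·0.0000 + 0.5429·46.2400] = 22.4122
Node u (S = 157.5): V_u = 1/1.12·[0.4571·0.0000 + 0.5429·0.0000] = 0.0000
Node d (S = 84): V_d = 1/1.12·[0.4571·0.0000 + 0.5429·22.4122] = 10.8631
Node 0 (S = 105): V_0 = 1/1.12·[0.4571·0.0000 + 0.5429·10.8631] = 5.2653

£5.27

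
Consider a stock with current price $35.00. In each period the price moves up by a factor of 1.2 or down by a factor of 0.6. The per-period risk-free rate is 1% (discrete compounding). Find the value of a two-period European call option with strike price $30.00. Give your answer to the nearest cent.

Risk-neutral probability p = (1 + 0.01 − 0.6)/(1.2 − 0.6) = 0.4100/0.6000 = 0.6833
Terminal stock prices: S_uu = 50.4, S_ud = 25.2, S_dd = 12.6
Terminal payoffs (S − K): max(20.4, 0) = 20.4, max(-4.8, 0) = 0, max(-17.4, 0) = 0
Node u (S = 42): V_u = 1/1.01·[0.6833·20.4000 + 0.3167·0.0000] = 13.8020
Node d (S = 21): V_d = 1/1.01·[0.6833·0.0000 + 0.3167·0.0000] = 0.0000
Node 0 (S = 35): V_0 = 1/1.01·[0.6833·13.8020 + 0.3167·0.0000] = 9.3380

$9.34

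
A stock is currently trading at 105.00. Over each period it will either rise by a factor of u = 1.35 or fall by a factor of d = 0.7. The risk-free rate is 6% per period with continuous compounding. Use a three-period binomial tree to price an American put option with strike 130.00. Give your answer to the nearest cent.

Risk-neutral probability p = (e^0.06 − 0.7)/(1.35 − 0.7) = 0.3618/0.6500 = 0.5567
Terminal stock prices: S_uuu = 258.3, S_uud = 134, S_udd = 69.46, S_ddd = 36.01
Terminal payoffs (K − S): max(-128.3, 0) = 0, max(-3.954, 0) = 0, max(60.54, 0) = 60.54, max(93.99, 0) = 93.99
Node uu (S = 191.4): continuation = e^(−0.06)·[0.5567·0.0000 + 0.4433·0.0000] = 0.0000; exercise value = 0.0000 ≤ continuation, so V_uu = 0.0000
Node ud (S = 99.22): continuation = e^(−0.06)·[0.5567·0.0000 + 0.4433·60.5425] = 25.2772; exercise value = 30.7750 > continuation, so V_ud = 30.7750 (exercise)
Node dd (S = 51.45): continuation = e^(−0.06)·[0.5567·60.5425 + 0.4433·93.9850] = 70.9794; exercise value = 78.5500 > continuation, so V_dd = 78.5500 (exercise)
Node u (S = 141.8): continuation = e^(−0.06)·[0.5567·0.0000 + 0.4433·30.7750] = 12.8489; exercise value = 0.0000 ≤ continuation, so V_u = 12.8489
Node d (S = 73.5): continuation = e^(−0.06)·[0.5567·30.7750 + 0.4433·78.5500] = 48.9294; exercise value = 56.5000 > continuation, so V_d = 56.5000 (exercise)
Node 0 (S = 105): continuation = e^(−0.06)·[0.5567·12.8489 + 0.4433·56.5000] = 30.3255; exercise value = 25.0000 ≤ continuation, so V_0 = 30.3255

30.33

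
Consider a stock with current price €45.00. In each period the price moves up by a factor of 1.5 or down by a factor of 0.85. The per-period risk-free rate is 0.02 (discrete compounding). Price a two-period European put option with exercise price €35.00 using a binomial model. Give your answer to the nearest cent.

Risk-neutral probability p = (1 + 0.02 − 0.85)/(1.5 − 0.85) = 0.1700/0.6500 = 0.2615
Terminal stock prices: S_uu = 101.2, S_ud = 57.38, S_dd = 32.51
Terminal payoffs (K − S): max(-66.25, 0) = 0, max(-22.38, 0) = 0, max(2.488, 0) = 2.488
Node u (S = 67.5): V_u = 1/1.02·[0.2615·0.0000 + 0.7385·0.0000] = 0.0000
Node d (S = 38.25): V_d = 1/1.02·[0.2615·0.0000 + 0.7385·2.4875] = 1.8009
Node 0 (S = 45): V_0 = 1/1.02·[0.2615·0.0000 + 0.7385·1.8009] = 1.3038

€1.30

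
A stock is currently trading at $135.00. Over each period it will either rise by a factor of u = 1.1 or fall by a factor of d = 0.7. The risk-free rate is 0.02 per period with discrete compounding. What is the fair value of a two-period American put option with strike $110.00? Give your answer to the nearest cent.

Risk-neutral probability p = (1 + 0.02 − 0.7)/(1.1 − 0.7) = 0.3200/0.4000 = 0.8000
Terminal stock prices: S_uu = 163.4, S_ud = 103.9, S_dd = 66.15
Terminal payoffs (K − S): max(-53.35, 0) = 0, max(6.05, 0) = 6.05, max(43.85, 0) = 43.85
Node u (S = 148.5): continuation = 1/1.02·[0.8000·0.0000 + 0.2000·6.0500] = 1.1863; exercise value = 0.0000 ≤ continuation, so V_u = 1.1863
Node d (S = 94.5): continuation = 1/1.02·[0.8000·6.0500 + 0.2000·43.8500] = 13.3431; exercise value = 15.5000 > continuation, so V_d = 15.5000 (exercise)
Node 0 (S = 135): continuation = 1/1.02·[0.8000·1.1863 + 0.2000·15.5000] = 3.9696; exercise value = 0.0000 ≤ continuation, so V_0 = 3.9696

$3.97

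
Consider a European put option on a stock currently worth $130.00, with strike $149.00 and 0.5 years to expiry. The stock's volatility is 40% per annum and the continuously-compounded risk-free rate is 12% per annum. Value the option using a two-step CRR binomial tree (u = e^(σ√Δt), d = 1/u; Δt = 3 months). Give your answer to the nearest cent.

$22.02

CRR parameters: u = e^(σ√Δt) = e^(0.4·√0.25) = 1.2214, d = 1/u = 0.8187
Per-period rate: rΔt = 0.12·0.25 = 0.03, so R = e^0.03 = 1.0305
Risk-neutral probability p = (e^0.03 − 0.8187)/(1.2214 − 0.8187) = 0.2117/0.4027 = 0.5258
Terminal stock prices: S_uu = 193.9, S_ud = 130, S_dd = 87.14
Terminal payoffs (K − S): max(-44.94, 0) = 0, max(19, 0) = 19, max(61.86, 0) = 61.86
Node u (S = 158.8): V_u = e^(−0.03)·[0.5258·0.0000 + 0.4742·19.0000] = 8.7436
Node d (S = 106.4): V_d = e^(−0.03)·[0.5258·19.0000 + 0.4742·61.8584] = 38.1614
Node 0 (S = 130): V_0 = e^(−0.03)·[0.5258·8.7436 + 0.4742·38.1614] = 22.0229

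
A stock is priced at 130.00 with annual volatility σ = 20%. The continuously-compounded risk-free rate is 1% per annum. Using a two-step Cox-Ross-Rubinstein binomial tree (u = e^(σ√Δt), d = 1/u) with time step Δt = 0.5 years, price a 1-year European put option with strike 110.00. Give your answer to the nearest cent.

3.19

CRR parameters: u = e^(σ√Δt) = e^(0.2·√0.5) = 1.1519, d = 1/u = 0.8681
Per-period rate: rΔt = 0.01·0.5 = 0.005, so R = e^0.005 = 1.0050
Risk-neutral probability p = (e^0.005 − 0.8681)/(1.1519 − 0.8681) = 0.1369/0.2838 = 0.4824
Terminal stock prices: S_uu = 172.5, S_ud = 130, S_dd = 97.97
Terminal payoffs (K − S): max(-62.5, 0) = 0, max(-20, 0) = 0, max(12.03, 0) = 12.03
Node u (S = 149.7): V_u = e^(−0.005)·[0.4824·0.0000 + 0.5176·0.0000] = 0.0000
Node d (S = 112.9): V_d = e^(−0.005)·[0.4824·0.0000 + 0.5176·12.0270] = 6.1945
Node 0 (S = 130): V_0 = e^(−0.005)·[0.4824·0.0000 + 0.5176·6.1945] = 3.1905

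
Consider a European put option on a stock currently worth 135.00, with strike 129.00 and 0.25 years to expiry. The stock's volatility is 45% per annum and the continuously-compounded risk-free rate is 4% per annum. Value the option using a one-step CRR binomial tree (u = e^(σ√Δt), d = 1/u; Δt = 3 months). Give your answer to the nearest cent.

11.21

CRR parameters: u = e^(σ√Δt) = e^(0.45·√0.25) = 1.2523, d = 1/u = 0.7985
Per-period rate: rΔt = 0.04·0.25 = 0.01, so R = e^0.01 = 1.0101
Risk-neutral probability p = (e^0.01 − 0.7985)/(1.2523 − 0.7985) = 0.2115/0.4538 = 0.4661
Terminal stock prices: S_u = 169.1, S_d = 107.8
Terminal payoffs (K − S): max(-40.06, 0) = 0, max(21.2, 0) = 21.2
Node 0 (S = 135): V_0 = e^(−0.01)·[0.4661·0.0000 + 0.5339·21.2003] = 11.2055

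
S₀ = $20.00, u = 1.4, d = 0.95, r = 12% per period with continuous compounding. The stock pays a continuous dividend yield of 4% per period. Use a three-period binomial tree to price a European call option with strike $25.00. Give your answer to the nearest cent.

$2.21

Per-period risk-free factor R = e^0.12 = 1.1275; dividend-adjusted growth = e^(0.12−0.04) = 1.0833.
Risk-neutral probability p = (1.0833 − 0.95)/(1.4 − 0.95) = 0.1333/0.4500 = 0.2962
Terminal stock prices: S_uuu = 54.88, S_uud = 37.24, S_udd = 25.27, S_ddd = 17.15
Terminal payoffs (S − K): max(29.88, 0) = 29.88, max(12.24, 0) = 12.24, max(0.27, 0) = 0.27, max(-7.853, 0) = 0
Node uu (S = 39.2): V_uu = e^(−0.12)·[0.2962·29.8800 + 0.7038·12.2400] = 15.4899
Node ud (S = 26.6): V_ud = e^(−0.12)·[0.2962·12.2400 + 0.7038·0.2700] = 3.3840
Node dd (S = 18.05): V_dd = e^(−0.12)·[0.2962·0.2700 + 0.7038·0.0000] = 0.0709
Node u (S = 28): V_u = e^(−0.12)·[0.2962·15.4899 + 0.7038·3.3840] = 6.1816
Node d (S = 19): V_d = e^(−0.12)·[0.2962·3.3840 + 0.7038·0.0709] = 0.9332
Node 0 (S = 20): V_0 = e^(−0.12)·[0.2962·6.1816 + 0.7038·0.9332] = 2.2064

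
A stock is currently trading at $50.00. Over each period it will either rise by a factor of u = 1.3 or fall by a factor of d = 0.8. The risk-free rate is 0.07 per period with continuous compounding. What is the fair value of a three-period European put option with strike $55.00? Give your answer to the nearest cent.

Risk-neutral probability p = (e^0.07 − 0.8)/(1.3 − 0.8) = 0.2725/0.5000 = 0.5450
Terminal stock prices: S_uuu = 109.9, S_uud = 67.6, S_udd = 41.6, S_ddd = 25.6
Terminal payoffs (K − S): max(-54.85, 0) = 0, max(-12.6, 0) = 0, max(13.4, 0) = 13.4, max(29.4, 0) = 29.4
Node uu (S = 84.5): V_uu = e^(−0.07)·[0.5450·0.0000 + 0.4550·0.0000] = 0.0000
Node ud (S = 52): V_ud = e^(−0.07)·[0.5450·0.0000 + 0.4550·13.4000] = 5.6846
Node dd (S = 32): V_dd = e^(−0.07)·[0.5450·13.4000 + 0.4550·29.4000] = 19.2817
Node u (S = 65): V_u = e^(−0.07)·[0.5450·0.0000 + 0.4550·5.6846] = 2.4115
Node d (S = 40): V_d = e^(−0.07)·[0.5450·5.6846 + 0.4550·19.2817] = 11.0685
Node 0 (S = 50): V_0 = e^(−0.07)·[0.5450·2.4115 + 0.4550·11.0685] = 5.9210

$5.92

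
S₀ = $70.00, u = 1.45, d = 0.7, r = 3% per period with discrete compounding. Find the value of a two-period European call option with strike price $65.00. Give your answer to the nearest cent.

$17.81

Risk-neutral probability p = (1 + 0.03 − 0.7)/(1.45 − 0.7) = 0.3300/0.7500 = 0.4400
Terminal stock prices: S_uu = 147.2, S_ud = 71.05, S_dd = 34.3
Terminal payoffs (S − K): max(82.18, 0) = 82.18, max(6.05, 0) = 6.05, max(-30.7, 0) = 0
Node u (S = 101.5): V_u = 1/1.03·[0.4400·82.1750 + 0.5600·6.0500] = 38.3932
Node d (S = 49): V_d = 1/1.03·[0.4400·6.0500 + 0.5600·0.0000] = 2.5845
Node 0 (S = 70): V_0 = 1/1.03·[0.4400·38.3932 + 0.5600·2.5845] = 17.8061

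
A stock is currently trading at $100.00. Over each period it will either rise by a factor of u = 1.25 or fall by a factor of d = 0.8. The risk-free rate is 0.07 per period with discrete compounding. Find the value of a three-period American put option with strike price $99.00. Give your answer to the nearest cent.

$8.59

Risk-neutral probability p = (1 + 0.07 − 0.8)/(1.25 − 0.8) = 0.2700/0.4500 = 0.6000
Terminal stock prices: S_uuu = 195.3, S_uud = 125, S_udd = 80, S_ddd = 51.2
Terminal payoffs (K − S): max(-96.31, 0) = 0, max(-26, 0) = 0, max(19, 0) = 19, max(47.8, 0) = 47.8
Node uu (S = 156.2): continuation = 1/1.07·[0.6000·0.0000 + 0.4000·0.0000] = 0.0000; exercise value = 0.0000 ≤ continuation, so V_uu = 0.0000
Node ud (S = 100): continuation = 1/1.07·[0.6000·0.0000 + 0.4000·19.0000] = 7.1028; exercise value = 0.0000 ≤ continuation, so V_ud = 7.1028
Node dd (S = 64): continuation = 1/1.07·[0.6000·19.0000 + 0.4000·47.8000] = 28.5234; exercise value = 35.0000 > continuation, so V_dd = 35.0000 (exercise)
Node u (S = 125): continuation = 1/1.07·[0.6000·0.0000 + 0.4000·7.1028] = 2.6553; exercise value = 0.0000 ≤ continuation, so V_u = 2.6553
Node d (S = 80): continuation = 1/1.07·[0.6000·7.1028 + 0.4000·35.0000] = 17.0670; exercise value = 19.0000 > continuation, so V_d = 19.0000 (exercise)
Node 0 (S = 100): continuation = 1/1.07·[0.6000·2.6553 + 0.4000·19.0000] = 8.5917; exercise value = 0.0000 ≤ continuation, so V_0 = 8.5917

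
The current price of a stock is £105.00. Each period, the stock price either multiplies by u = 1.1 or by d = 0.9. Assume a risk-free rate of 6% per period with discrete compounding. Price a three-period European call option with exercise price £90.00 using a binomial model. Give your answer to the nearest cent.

Risk-neutral probability p = (1 + 0.06 − 0.9)/(1.1 − 0.9) = 0.1600/0.2000 = 0.8000
Terminal stock prices: S_uuu = 139.8, S_uud = 114.3, S_udd = 93.56, S_ddd = 76.55
Terminal payoffs (S − K): max(49.76, 0) = 49.76, max(24.35, 0) = 24.35, max(3.555, 0) = 3.555, max(-13.45, 0) = 0
Node uu (S = 127.1): V_uu = 1/1.06·[0.8000·49.7550 + 0.2000·24.3450] = 42.1443
Node ud (S = 104): V_ud = 1/1.06·[0.8000·24.3450 + 0.2000·3.5550] = 19.0443
Node dd (S = 85.05): V_dd = 1/1.06·[0.8000·3.5550 + 0.2000·0.0000] = 2.6830
Node u (S = 115.5): V_u = 1/1.06·[0.8000·42.1443 + 0.2000·19.0443] = 35.4003
Node d (S = 94.5): V_d = 1/1.06·[0.8000·19.0443 + 0.2000·2.6830] = 14.8793
Node 0 (S = 105): V_0 = 1/1.06·[0.8000·35.4003 + 0.2000·14.8793] = 29.5246

£29.52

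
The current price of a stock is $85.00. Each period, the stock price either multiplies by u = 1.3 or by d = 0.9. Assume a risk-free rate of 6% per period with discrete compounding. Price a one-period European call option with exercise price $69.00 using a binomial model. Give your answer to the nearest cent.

Risk-neutral probability p = (1 + 0.06 − 0.9)/(1.3 − 0.9) = 0.1600/0.4000 = 0.4000
Terminal stock prices: S_u = 110.5, S_d = 76.5
Terminal payoffs (S − K): max(41.5, 0) = 41.5, max(7.5, 0) = 7.5
Node 0 (S = 85): V_0 = 1/1.06·[0.4000·41.5000 + 0.6000·7.5000] = 19.9057

$19.91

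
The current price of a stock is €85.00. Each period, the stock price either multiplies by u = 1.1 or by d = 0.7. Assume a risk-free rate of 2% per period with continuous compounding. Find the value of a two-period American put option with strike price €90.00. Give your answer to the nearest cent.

Risk-neutral probability p = (e^0.02 − 0.7)/(1.1 − 0.7) = 0.3202/0.4000 = 0.8005
Terminal stock prices: S_uu = 102.9, S_ud = 65.45, S_dd = 41.65
Terminal payoffs (K − S): max(-12.85, 0) = 0, max(24.55, 0) = 24.55, max(48.35, 0) = 48.35
Node u (S = 93.5): continuation = e^(−0.02)·[0.8005·0.0000 + 0.1995·24.5500] = 4.8007; exercise value = 0.0000 ≤ continuation, so V_u = 4.8007
Node d (S = 59.5): continuation = e^(−0.02)·[0.8005·24.5500 + 0.1995·48.3500] = 28.7179; exercise value = 30.5000 > continuation, so V_d = 30.5000 (exercise)
Node 0 (S = 85): continuation = e^(−0.02)·[0.8005·4.8007 + 0.1995·30.5000] = 9.7310; exercise value = 5.0000 ≤ continuation, so V_0 = 9.7310

€9.73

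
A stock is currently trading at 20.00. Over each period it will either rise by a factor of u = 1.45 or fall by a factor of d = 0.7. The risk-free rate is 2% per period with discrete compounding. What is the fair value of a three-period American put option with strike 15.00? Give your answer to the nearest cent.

Risk-neutral probability p = (1 + 0.02 − 0.7)/(1.45 − 0.7) = 0.3200/0.7500 = 0.4267
Terminal stock prices: S_uuu = 60.97, S_uud = 29.43, S_udd = 14.21, S_ddd = 6.86
Terminal payoffs (K − S): max(-45.97, 0) = 0, max(-14.43, 0) = 0, max(0.79, 0) = 0.79, max(8.14, 0) = 8.14
Node uu (S = 42.05): continuation = 1/1.02·[0.4267·0.0000 + 0.5733·0.0000] = 0.0000; exercise value = 0.0000 ≤ continuation, so V_uu = 0.0000
Node ud (S = 20.3): continuation = 1/1.02·[0.4267·0.0000 + 0.5733·0.7900] = 0.4441; exercise value = 0.0000 ≤ continuation, so V_ud = 0.4441
Node dd (S = 9.8): continuation = 1/1.02·[0.4267·0.7900 + 0.5733·8.1400] = 4.9059; exercise value = 5.2000 > continuation, so V_dd = 5.2000 (exercise)
Node u (S = 29): continuation = 1/1.02·[0.4267·0.0000 + 0.5733·0.4441] = 0.2496; exercise value = 0.0000 ≤ continuation, so V_u = 0.2496
Node d (S = 14): continuation = 1/1.02·[0.4267·0.4441 + 0.5733·5.2000] = 3.1086; exercise value = 1.0000 ≤ continuation, so V_d = 3.1086
Node 0 (S = 20): continuation = 1/1.02·[0.4267·0.2496 + 0.5733·3.1086] = 1.8517; exercise value = 0.0000 ≤ continuation, so V_0 = 1.8517

1.85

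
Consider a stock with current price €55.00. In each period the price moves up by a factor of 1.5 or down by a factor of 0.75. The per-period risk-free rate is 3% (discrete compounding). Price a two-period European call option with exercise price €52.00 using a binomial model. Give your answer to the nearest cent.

Risk-neutral probability p = (1 + 0.03 − 0.75)/(1.5 − 0.75) = 0.2800/0.7500 = 0.3733
Terminal stock prices: S_uu = 123.8, S_ud = 61.88, S_dd = 30.94
Terminal payoffs (S − K): max(71.75, 0) = 71.75, max(9.875, 0) = 9.875, max(-21.06, 0) = 0
Node u (S = 82.5): V_u = 1/1.03·[0.3733·71.7500 + 0.6267·9.8750] = 32.0146
Node d (S = 41.25): V_d = 1/1.03·[0.3733·9.8750 + 0.6267·0.0000] = 3.5793
Node 0 (S = 55): V_0 = 1/1.03·[0.3733·32.0146 + 0.6267·3.5793] = 13.7817

€13.78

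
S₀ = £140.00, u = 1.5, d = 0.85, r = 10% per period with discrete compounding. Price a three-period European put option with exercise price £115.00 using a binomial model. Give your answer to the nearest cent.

Risk-neutral probability p = (1 + 0.1 − 0.85)/(1.5 − 0.85) = 0.2500/0.6500 = 0.3846
Terminal stock prices: S_uuu = 472.5, S_uud = 267.8, S_udd = 151.7, S_ddd = 85.98
Terminal payoffs (K − S): max(-357.5, 0) = 0, max(-152.8, 0) = 0, max(-36.72, 0) = 0, max(29.02, 0) = 29.02
Node uu (S = 315): V_uu = 1/1.1·[0.3846·0.0000 + 0.6154·0.0000] = 0.0000
Node ud (S = 178.5): V_ud = 1/1.1·[0.3846·0.0000 + 0.6154·0.0000] = 0.0000
Node dd (S = 101.1): V_dd = 1/1.1·[0.3846·0.0000 + 0.6154·29.0225] = 16.2364
Node u (S = 210): V_u = 1/1.1·[0.3846·0.0000 + 0.6154·0.0000] = 0.0000
Node d (S = 119): V_d = 1/1.1·[0.3846·0.0000 + 0.6154·16.2364] = 9.0833
Node 0 (S = 140): V_0 = 1/1.1·[0.3846·0.0000 + 0.6154·9.0833] = 5.0816

£5.08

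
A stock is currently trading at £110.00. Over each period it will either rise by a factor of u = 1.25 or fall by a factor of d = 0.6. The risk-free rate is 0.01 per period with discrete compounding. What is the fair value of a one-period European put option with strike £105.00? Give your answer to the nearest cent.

Risk-neutral probability p = (1 + 0.01 − 0.6)/(1.25 − 0.6) = 0.4100/0.6500 = 0.6308
Terminal stock prices: S_u = 137.5, S_d = 66
Terminal payoffs (K − S): max(-32.5, 0) = 0, max(39, 0) = 39
Node 0 (S = 110): V_0 = 1/1.01·[0.6308·0.0000 + 0.3692·39.0000] = 14.2574

£14.26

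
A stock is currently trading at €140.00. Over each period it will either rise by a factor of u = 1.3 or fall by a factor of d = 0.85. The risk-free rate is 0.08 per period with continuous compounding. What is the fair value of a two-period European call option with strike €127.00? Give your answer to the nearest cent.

€36.89

Risk-neutral probability p = (e^0.08 − 0.85)/(1.3 − 0.85) = 0.2333/0.4500 = 0.5184
Terminal stock prices: S_uu = 236.6, S_ud = 154.7, S_dd = 101.1
Terminal payoffs (S − K): max(109.6, 0) = 109.6, max(27.7, 0) = 27.7, max(-25.85, 0) = 0
Node u (S = 182): V_u = e^(−0.08)·[0.5184·109.6000 + 0.4816·27.7000] = 64.7642
Node d (S = 119): V_d = e^(−0.08)·[0.5184·27.7000 + 0.4816·0.0000] = 13.2561
Node 0 (S = 140): V_0 = e^(−0.08)·[0.5184·64.7642 + 0.4816·13.2561] = 36.8865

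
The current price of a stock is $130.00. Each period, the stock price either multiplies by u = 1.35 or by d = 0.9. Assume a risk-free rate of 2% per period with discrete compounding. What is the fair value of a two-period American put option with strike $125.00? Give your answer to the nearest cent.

Risk-neutral probability p = (1 + 0.02 − 0.9)/(1.35 − 0.9) = 0.1200/0.4500 = 0.2667
Terminal stock prices: S_uu = 236.9, S_ud = 158, S_dd = 105.3
Terminal payoffs (K − S): max(-111.9, 0) = 0, max(-32.95, 0) = 0, max(19.7, 0) = 19.7
Node u (S = 175.5): continuation = 1/1.02·[0.2667·0.0000 + 0.7333·0.0000] = 0.0000; exercise value = 0.0000 ≤ continuation, so V_u = 0.0000
Node d (S = 117): continuation = 1/1.02·[0.2667·0.0000 + 0.7333·19.7000] = 14.1634; exercise value = 8.0000 ≤ continuation, so V_d = 14.1634
Node 0 (S = 130): continuation = 1/1.02·[0.2667·0.0000 + 0.7333·14.1634] = 10.1828; exercise value = 0.0000 ≤ continuation, so V_0 = 10.1828

$10.18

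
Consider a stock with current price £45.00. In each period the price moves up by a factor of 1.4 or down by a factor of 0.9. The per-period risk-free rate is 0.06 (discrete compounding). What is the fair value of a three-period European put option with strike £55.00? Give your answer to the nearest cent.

Risk-neutral probability p = (1 + 0.06 − 0.9)/(1.4 − 0.9) = 0.1600/0.5000 = 0.3200
Terminal stock prices: S_uuu = 123.5, S_uud = 79.38, S_udd = 51.03, S_ddd = 32.81
Terminal payoffs (K − S): max(-68.48, 0) = 0, max(-24.38, 0) = 0, max(3.97, 0) = 3.97, max(22.19, 0) = 22.19
Node uu (S = 88.2): V_uu = 1/1.06·[0.3200·0.0000 + 0.6800·0.0000] = 0.0000
Node ud (S = 56.7): V_ud = 1/1.06·[0.3200·0.0000 + 0.6800·3.9700] = 2.5468
Node dd (S = 36.45): V_dd = 1/1.06·[0.3200·3.9700 + 0.6800·22.1950] = 15.4368
Node u (S = 63): V_u = 1/1.06·[0.3200·0.0000 + 0.6800·2.5468] = 1.6338
Node d (S = 40.5): V_d = 1/1.06·[0.3200·2.5468 + 0.6800·15.4368] = 10.6717
Node 0 (S = 45): V_0 = 1/1.06·[0.3200·1.6338 + 0.6800·10.6717] = 7.3392

£7.34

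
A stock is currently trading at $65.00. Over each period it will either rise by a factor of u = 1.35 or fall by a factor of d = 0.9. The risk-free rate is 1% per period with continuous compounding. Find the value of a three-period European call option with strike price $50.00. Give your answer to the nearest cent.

$17.57

Risk-neutral probability p = (e^0.01 − 0.9)/(1.35 − 0.9) = 0.1101/0.4500 = 0.2446
Terminal stock prices: S_uuu = 159.9, S_uud = 106.6, S_udd = 71.08, S_ddd = 47.39
Terminal payoffs (S − K): max(109.9, 0) = 109.9, max(56.62, 0) = 56.62, max(21.08, 0) = 21.08, max(-2.615, 0) = 0
Node uu (S = 118.5): V_uu = e^(−0.01)·[0.2446·109.9244 + 0.7554·56.6163] = 68.9600
Node ud (S = 78.98): V_ud = e^(−0.01)·[0.2446·56.6163 + 0.7554·21.0775] = 29.4725
Node dd (S = 52.65): V_dd = e^(−0.01)·[0.2446·21.0775 + 0.7554·0.0000] = 5.1033
Node u (S = 87.75): V_u = e^(−0.01)·[0.2446·68.9600 + 0.7554·29.4725] = 38.7401
Node d (S = 58.5): V_d = e^(−0.01)·[0.2446·29.4725 + 0.7554·5.1033] = 10.9529
Node 0 (S = 65): V_0 = e^(−0.01)·[0.2446·38.7401 + 0.7554·10.9529] = 17.5718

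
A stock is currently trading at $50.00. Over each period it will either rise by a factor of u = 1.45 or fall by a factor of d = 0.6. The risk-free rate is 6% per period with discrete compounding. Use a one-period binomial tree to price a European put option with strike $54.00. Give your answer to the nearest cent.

Risk-neutral probability p = (1 + 0.06 − 0.6)/(1.45 − 0.6) = 0.4600/0.8500 = 0.5412
Terminal stock prices: S_u = 72.5, S_d = 30
Terminal payoffs (K − S): max(-18.5, 0) = 0, max(24, 0) = 24
Node 0 (S = 50): V_0 = 1/1.06·[0.5412·0.0000 + 0.4588·24.0000] = 10.3885

$10.39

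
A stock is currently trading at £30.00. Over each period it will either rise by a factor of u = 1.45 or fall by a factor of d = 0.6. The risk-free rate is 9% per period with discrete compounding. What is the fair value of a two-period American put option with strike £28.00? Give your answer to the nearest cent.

£4.28

Risk-neutral probability p = (1 + 0.09 − 0.6)/(1.45 − 0.6) = 0.4900/0.8500 = 0.5765
Terminal stock prices: S_uu = 63.08, S_ud = 26.1, S_dd = 10.8
Terminal payoffs (K − S): max(-35.08, 0) = 0, max(1.9, 0) = 1.9, max(17.2, 0) = 17.2
Node u (S = 43.5): continuation = 1/1.09·[0.5765·0.0000 + 0.4235·1.9000] = 0.7383; exercise value = 0.0000 ≤ continuation, so V_u = 0.7383
Node d (S = 18): continuation = 1/1.09·[0.5765·1.9000 + 0.4235·17.2000] = 7.6881; exercise value = 10.0000 > continuation, so V_d = 10.0000 (exercise)
Node 0 (S = 30): continuation = 1/1.09·[0.5765·0.7383 + 0.4235·10.0000] = 4.2760; exercise value = 0.0000 ≤ continuation, so V_0 = 4.2760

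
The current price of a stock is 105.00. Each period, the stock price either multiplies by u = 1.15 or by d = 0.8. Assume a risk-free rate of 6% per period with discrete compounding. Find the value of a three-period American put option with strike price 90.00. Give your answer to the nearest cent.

2.39

Risk-neutral probability p = (1 + 0.06 − 0.8)/(1.15 − 0.8) = 0.2600/0.3500 = 0.7429
Terminal stock prices: S_uuu = 159.7, S_uud = 111.1, S_udd = 77.28, S_ddd = 53.76
Terminal payoffs (K − S): max(-69.69, 0) = 0, max(-21.09, 0) = 0, max(12.72, 0) = 12.72, max(36.24, 0) = 36.24
Node uu (S = 138.9): continuation = 1/1.06·[0.7429·0.0000 + 0.2571·0.0000] = 0.0000; exercise value = 0.0000 ≤ continuation, so V_uu = 0.0000
Node ud (S = 96.6): continuation = 1/1.06·[0.7429·0.0000 + 0.2571·12.7200] = 3.0857; exercise value = 0.0000 ≤ continuation, so V_ud = 3.0857
Node dd (S = 67.2): continuation = 1/1.06·[0.7429·12.7200 + 0.2571·36.2400] = 17.7057; exercise value = 22.8000 > continuation, so V_dd = 22.8000 (exercise)
Node u (S = 120.7): continuation = 1/1.06·[0.7429·0.0000 + 0.2571·3.0857] = 0.7486; exercise value = 0.0000 ≤ continuation, so V_u = 0.7486
Node d (S = 84): continuation = 1/1.06·[0.7429·3.0857 + 0.2571·22.8000] = 7.6935; exercise value = 6.0000 ≤ continuation, so V_d = 7.6935
Node 0 (S = 105): continuation = 1/1.06·[0.7429·0.7486 + 0.2571·7.6935] = 2.3909; exercise value = 0.0000 ≤ continuation, so V_0 = 2.3909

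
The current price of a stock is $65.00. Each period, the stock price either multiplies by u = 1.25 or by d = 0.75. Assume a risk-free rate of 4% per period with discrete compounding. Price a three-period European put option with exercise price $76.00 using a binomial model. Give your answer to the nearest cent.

$11.47

Risk-neutral probability p = (1 + 0.04 − 0.75)/(1.25 − 0.75) = 0.2900/0.5000 = 0.5800
Terminal stock prices: S_uuu = 127, S_uud = 76.17, S_udd = 45.7, S_ddd = 27.42
Terminal payoffs (K − S): max(-50.95, 0) = 0, max(-0.1719, 0) = 0, max(30.3, 0) = 30.3, max(48.58, 0) = 48.58
Node uu (S = 101.6): V_uu = 1/1.04·[0.5800·0.0000 + 0.4200·0.0000] = 0.0000
Node ud (S = 60.94): V_ud = 1/1.04·[0.5800·0.0000 + 0.4200·30.2969] = 12.2353
Node dd (S = 36.56): V_dd = 1/1.04·[0.5800·30.2969 + 0.4200·48.5781] = 36.5144
Node u (S = 81.25): V_u = 1/1.04·[0.5800·0.0000 + 0.4200·12.2353] = 4.9412
Node d (S = 48.75): V_d = 1/1.04·[0.5800·12.2353 + 0.4200·36.5144] = 21.5697
Node 0 (S = 65): V_0 = 1/1.04·[0.5800·4.9412 + 0.4200·21.5697] = 11.4665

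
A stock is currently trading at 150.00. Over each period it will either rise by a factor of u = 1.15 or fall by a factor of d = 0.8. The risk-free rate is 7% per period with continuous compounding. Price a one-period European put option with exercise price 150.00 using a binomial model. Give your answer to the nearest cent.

Risk-neutral probability p = (e^0.07 − 0.8)/(1.15 − 0.8) = 0.2725/0.3500 = 0.7786
Terminal stock prices: S_u = 172.5, S_d = 120
Terminal payoffs (K − S): max(-22.5, 0) = 0, max(30, 0) = 30
Node 0 (S = 150): V_0 = e^(−0.07)·[0.7786·0.0000 + 0.2214·30.0000] = 6.1931

6.19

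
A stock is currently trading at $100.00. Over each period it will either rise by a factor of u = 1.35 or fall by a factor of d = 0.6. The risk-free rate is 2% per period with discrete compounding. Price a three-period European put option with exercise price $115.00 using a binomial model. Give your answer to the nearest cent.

$30.05

Risk-neutral probability p = (1 + 0.02 − 0.6)/(1.35 − 0.6) = 0.4200/0.7500 = 0.5600
Terminal stock prices: S_uuu = 246, S_uud = 109.4, S_udd = 48.6, S_ddd = 21.6
Terminal payoffs (K − S): max(-131, 0) = 0, max(5.65, 0) = 5.65, max(66.4, 0) = 66.4, max(93.4, 0) = 93.4
Node uu (S = 182.3): V_uu = 1/1.02·[0.5600·0.0000 + 0.4400·5.6500] = 2.4373
Node ud (S = 81): V_ud = 1/1.02·[0.5600·5.6500 + 0.4400·66.4000] = 31.7451
Node dd (S = 36): V_dd = 1/1.02·[0.5600·66.4000 + 0.4400·93.4000] = 76.7451
Node u (S = 135): V_u = 1/1.02·[0.5600·2.4373 + 0.4400·31.7451] = 15.0321
Node d (S = 60): V_d = 1/1.02·[0.5600·31.7451 + 0.4400·76.7451] = 50.5344
Node 0 (S = 100): V_0 = 1/1.02·[0.5600·15.0321 + 0.4400·50.5344] = 30.0521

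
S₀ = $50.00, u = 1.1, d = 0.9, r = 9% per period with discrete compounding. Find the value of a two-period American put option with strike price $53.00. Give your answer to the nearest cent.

Risk-neutral probability p = (1 + 0.09 − 0.9)/(1.1 − 0.9) = 0.1900/0.2000 = 0.9500
Terminal stock prices: S_uu = 60.5, S_ud = 49.5, S_dd = 40.5
Terminal payoffs (K − S): max(-7.5, 0) = 0, max(3.5, 0) = 3.5, max(12.5, 0) = 12.5
Node u (S = 55): continuation = 1/1.09·[0.9500·0.0000 + 0.0500·3.5000] = 0.1606; exercise value = 0.0000 ≤ continuation, so V_u = 0.1606
Node d (S = 45): continuation = 1/1.09·[0.9500·3.5000 + 0.0500·12.5000] = 3.6239; exercise value = 8.0000 > continuation, so V_d = 8.0000 (exercise)
Node 0 (S = 50): continuation = 1/1.09·[0.9500·0.1606 + 0.0500·8.0000] = 0.5069; exercise value = 3.0000 > continuation, so V_0 = 3.0000 (exercise)

$3.00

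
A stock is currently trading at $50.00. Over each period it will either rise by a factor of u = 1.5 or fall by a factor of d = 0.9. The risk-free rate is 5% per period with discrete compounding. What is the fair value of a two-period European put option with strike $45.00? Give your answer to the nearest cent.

Risk-neutral probability p = (1 + 0.05 − 0.9)/(1.5 − 0.9) = 0.1500/0.6000 = 0.2500
Terminal stock prices: S_uu = 112.5, S_ud = 67.5, S_dd = 40.5
Terminal payoffs (K − S): max(-67.5, 0) = 0, max(-22.5, 0) = 0, max(4.5, 0) = 4.5
Node u (S = 75): V_u = 1/1.05·[0.2500·0.0000 + 0.7500·0.0000] = 0.0000
Node d (S = 45): V_d = 1/1.05·[0.2500·0.0000 + 0.7500·4.5000] = 3.2143
Node 0 (S = 50): V_0 = 1/1.05·[0.2500·0.0000 + 0.7500·3.2143] = 2.2959

$2.30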